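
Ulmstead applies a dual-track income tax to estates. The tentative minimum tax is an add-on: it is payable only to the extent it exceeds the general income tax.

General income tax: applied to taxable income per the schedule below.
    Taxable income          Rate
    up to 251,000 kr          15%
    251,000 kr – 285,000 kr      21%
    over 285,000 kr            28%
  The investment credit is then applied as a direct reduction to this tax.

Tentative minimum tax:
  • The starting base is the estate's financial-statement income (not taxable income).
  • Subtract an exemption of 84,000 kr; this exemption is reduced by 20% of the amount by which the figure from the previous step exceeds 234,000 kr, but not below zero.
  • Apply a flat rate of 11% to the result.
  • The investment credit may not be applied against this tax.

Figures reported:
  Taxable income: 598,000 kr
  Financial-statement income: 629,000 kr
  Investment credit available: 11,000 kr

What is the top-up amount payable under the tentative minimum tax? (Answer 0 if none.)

General income tax:
  251,000 kr × 15% = 37,650 kr
  34,000 kr × 21% = 7,140 kr
  313,000 kr × 28% = 87,640 kr
  → 132,430 kr
  Less investment credit 11,000 kr → 121,430 kr

Tentative minimum tax:
  Base (financial-statement income): 629,000 kr
  Exemption: 84,000 kr − 20% × (629,000 kr − 234,000 kr) = 84,000 kr − 79,000 kr = 5,000 kr
  Base: 629,000 kr − 5,000 kr = 624,000 kr
  624,000 kr × 11% = 68,640 kr

68,640 kr ≤ 121,430 kr, so no add-on is due.

0 kr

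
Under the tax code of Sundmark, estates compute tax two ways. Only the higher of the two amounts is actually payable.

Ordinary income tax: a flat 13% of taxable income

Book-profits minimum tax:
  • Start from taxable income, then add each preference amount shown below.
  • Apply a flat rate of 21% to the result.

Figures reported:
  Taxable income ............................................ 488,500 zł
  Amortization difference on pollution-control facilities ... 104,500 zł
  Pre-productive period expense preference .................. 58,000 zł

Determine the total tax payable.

Book-profits minimum tax:
  Adjusted income: 488,500 zł + 104,500 zł + 58,000 zł = 651,000 zł
  651,000 zł × 21% = 136,710 zł

Ordinary income tax:
  488,500 zł × 13% = 63,505 zł

136,710 zł > 63,505 zł, so the book-profits minimum tax is the binding amount.

136,710 zł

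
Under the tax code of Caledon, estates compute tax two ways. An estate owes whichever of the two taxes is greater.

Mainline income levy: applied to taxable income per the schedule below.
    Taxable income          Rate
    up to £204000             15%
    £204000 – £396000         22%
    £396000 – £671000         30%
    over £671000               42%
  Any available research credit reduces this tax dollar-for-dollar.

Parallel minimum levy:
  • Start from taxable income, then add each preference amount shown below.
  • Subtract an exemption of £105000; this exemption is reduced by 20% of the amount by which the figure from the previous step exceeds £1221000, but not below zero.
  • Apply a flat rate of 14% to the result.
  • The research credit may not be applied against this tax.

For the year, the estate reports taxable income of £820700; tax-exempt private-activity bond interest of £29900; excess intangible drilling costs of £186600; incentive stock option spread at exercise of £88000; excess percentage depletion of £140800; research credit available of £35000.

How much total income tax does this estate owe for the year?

Mainline income levy:
  £204000 × 15% = £30600
  £192000 × 22% = £42240
  £275000 × 30% = £82500
  £149700 × 42% = £62874
  → £218214
  Less research credit £35000 → £183214

Parallel minimum levy:
  Adjusted income: £820700 + £29900 + £186600 + £88000 + £140800 = £1266000
  Exemption: £105000 − 20% × (£1266000 − £1221000) = £105000 − £9000 = £96000
  Base: £1266000 − £96000 = £1170000
  £1170000 × 14% = £163800

£183214 > £163800, so the mainline income levy governs.

£183214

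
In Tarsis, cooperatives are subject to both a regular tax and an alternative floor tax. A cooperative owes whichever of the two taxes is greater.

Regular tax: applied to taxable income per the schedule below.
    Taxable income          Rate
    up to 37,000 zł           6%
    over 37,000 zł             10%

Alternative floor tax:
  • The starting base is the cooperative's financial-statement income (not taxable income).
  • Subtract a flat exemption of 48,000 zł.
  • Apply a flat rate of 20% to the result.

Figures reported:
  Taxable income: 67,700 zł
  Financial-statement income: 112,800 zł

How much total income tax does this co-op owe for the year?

12,960 zł

Regular tax:
  37,000 zł × 6% = 2,220 zł
  30,700 zł × 10% = 3,070 zł
  → 5,290 zł

Alternative floor tax:
  Base (financial-statement income): 112,800 zł
  Less exemption 48,000 zł → base 64,800 zł
  64,800 zł × 20% = 12,960 zł

12,960 zł > 5,290 zł, so the alternative floor tax is the binding amount.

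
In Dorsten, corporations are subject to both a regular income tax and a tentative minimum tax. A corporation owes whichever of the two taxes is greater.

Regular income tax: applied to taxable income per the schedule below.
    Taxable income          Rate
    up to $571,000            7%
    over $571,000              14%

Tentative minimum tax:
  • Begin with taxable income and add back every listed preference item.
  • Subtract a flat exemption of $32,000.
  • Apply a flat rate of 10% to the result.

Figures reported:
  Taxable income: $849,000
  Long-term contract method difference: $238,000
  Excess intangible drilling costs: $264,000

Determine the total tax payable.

Tentative minimum tax:
  Adjusted income: $849,000 + $238,000 + $264,000 = $1,351,000
  Less exemption $32,000 → base $1,319,000
  $1,319,000 × 10% = $131,900

Regular income tax:
  $571,000 × 7% = $39,970
  $278,000 × 14% = $38,920
  → $78,890

$131,900 > $78,890, so the tentative minimum tax is the binding amount.

$131,900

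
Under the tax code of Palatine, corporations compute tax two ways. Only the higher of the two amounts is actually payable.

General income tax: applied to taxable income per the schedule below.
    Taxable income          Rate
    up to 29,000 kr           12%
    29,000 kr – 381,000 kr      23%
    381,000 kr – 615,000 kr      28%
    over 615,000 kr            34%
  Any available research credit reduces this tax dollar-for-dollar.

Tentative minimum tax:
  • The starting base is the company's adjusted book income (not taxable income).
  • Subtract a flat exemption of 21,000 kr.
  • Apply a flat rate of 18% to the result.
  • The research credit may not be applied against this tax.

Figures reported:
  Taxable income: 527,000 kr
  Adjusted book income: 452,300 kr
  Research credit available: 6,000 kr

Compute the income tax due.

Tentative minimum tax:
  Base (adjusted book income): 452,300 kr
  Less exemption 21,000 kr → base 431,300 kr
  431,300 kr × 18% = 77,634 kr

General income tax:
  29,000 kr × 12% = 3,480 kr
  352,000 kr × 23% = 80,960 kr
  146,000 kr × 28% = 40,880 kr
  → 125,320 kr
  Less research credit 6,000 kr → 119,320 kr

119,320 kr > 77,634 kr, so the general income tax governs.

119,320 kr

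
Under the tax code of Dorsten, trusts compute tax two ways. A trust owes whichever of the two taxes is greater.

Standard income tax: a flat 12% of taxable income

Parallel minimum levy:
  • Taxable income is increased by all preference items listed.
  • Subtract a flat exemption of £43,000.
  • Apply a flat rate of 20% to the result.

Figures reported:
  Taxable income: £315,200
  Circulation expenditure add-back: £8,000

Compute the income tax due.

Standard income tax:
  £315,200 × 12% = £37,824

Parallel minimum levy:
  Adjusted income: £315,200 + £8,000 = £323,200
  Less exemption £43,000 → base £280,200
  £280,200 × 20% = £56,040

£56,040 > £37,824, so the parallel minimum levy is the binding amount.

£56,040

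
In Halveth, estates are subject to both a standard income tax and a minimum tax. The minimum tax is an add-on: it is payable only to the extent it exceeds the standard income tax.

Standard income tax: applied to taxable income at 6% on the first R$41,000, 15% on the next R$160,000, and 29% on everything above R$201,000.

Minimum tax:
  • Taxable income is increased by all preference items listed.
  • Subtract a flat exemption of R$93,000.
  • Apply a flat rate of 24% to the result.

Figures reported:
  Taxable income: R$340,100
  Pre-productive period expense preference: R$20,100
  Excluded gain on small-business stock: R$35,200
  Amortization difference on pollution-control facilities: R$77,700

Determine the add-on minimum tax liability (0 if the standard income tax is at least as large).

R$24,425

Standard income tax:
  R$41,000 × 6% = R$2,460
  R$160,000 × 15% = R$24,000
  R$139,100 × 29% = R$40,339
  → R$66,799

Minimum tax:
  Adjusted income: R$340,100 + R$20,100 + R$35,200 + R$77,700 = R$473,100
  Less exemption R$93,000 → base R$380,100
  R$380,100 × 24% = R$91,224

Excess of minimum tax over standard income tax: R$91,224 − R$66,799 = R$24,425.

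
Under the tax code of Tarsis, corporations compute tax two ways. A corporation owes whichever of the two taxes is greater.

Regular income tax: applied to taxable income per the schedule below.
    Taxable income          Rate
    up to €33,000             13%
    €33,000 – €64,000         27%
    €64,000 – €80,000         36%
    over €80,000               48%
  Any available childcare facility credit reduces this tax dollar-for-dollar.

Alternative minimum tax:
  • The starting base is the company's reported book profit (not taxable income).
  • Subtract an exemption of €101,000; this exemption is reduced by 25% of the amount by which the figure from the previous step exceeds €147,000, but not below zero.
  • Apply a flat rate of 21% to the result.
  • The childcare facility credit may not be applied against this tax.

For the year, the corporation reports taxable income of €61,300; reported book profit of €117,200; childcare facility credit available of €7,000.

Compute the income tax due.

€4,931

Regular income tax:
  €33,000 × 13% = €4,290
  €28,300 × 27% = €7,641
  → €11,931
  Less childcare facility credit €7,000 → €4,931

Alternative minimum tax:
  Base (reported book profit): €117,200
  Exemption: €117,200 ≤ €147,000, so full €101,000 applies
  Base: €117,200 − €101,000 = €16,200
  €16,200 × 21% = €3,402

€4,931 > €3,402, so the regular income tax governs.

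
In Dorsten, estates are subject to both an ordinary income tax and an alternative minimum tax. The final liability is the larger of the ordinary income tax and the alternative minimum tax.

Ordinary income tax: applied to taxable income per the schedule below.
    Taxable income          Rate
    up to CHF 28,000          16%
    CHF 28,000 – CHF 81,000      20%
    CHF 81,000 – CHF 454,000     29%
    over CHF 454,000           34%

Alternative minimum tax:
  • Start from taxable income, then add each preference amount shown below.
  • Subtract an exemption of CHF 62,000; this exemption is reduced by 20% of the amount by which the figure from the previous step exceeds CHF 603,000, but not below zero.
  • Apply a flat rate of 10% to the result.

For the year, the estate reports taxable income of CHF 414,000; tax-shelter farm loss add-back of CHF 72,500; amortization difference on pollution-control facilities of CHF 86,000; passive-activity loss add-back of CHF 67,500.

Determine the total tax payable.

Alternative minimum tax:
  Adjusted income: CHF 414,000 + CHF 72,500 + CHF 86,000 + CHF 67,500 = CHF 640,000
  Exemption: CHF 62,000 − 20% × (CHF 640,000 − CHF 603,000) = CHF 62,000 − CHF 7,400 = CHF 54,600
  Base: CHF 640,000 − CHF 54,600 = CHF 585,400
  CHF 585,400 × 10% = CHF 58,540

Ordinary income tax:
  CHF 28,000 × 16% = CHF 4,480
  CHF 53,000 × 20% = CHF 10,600
  CHF 333,000 × 29% = CHF 96,570
  → CHF 111,650

CHF 111,650 > CHF 58,540, so the ordinary income tax governs.

CHF 111,650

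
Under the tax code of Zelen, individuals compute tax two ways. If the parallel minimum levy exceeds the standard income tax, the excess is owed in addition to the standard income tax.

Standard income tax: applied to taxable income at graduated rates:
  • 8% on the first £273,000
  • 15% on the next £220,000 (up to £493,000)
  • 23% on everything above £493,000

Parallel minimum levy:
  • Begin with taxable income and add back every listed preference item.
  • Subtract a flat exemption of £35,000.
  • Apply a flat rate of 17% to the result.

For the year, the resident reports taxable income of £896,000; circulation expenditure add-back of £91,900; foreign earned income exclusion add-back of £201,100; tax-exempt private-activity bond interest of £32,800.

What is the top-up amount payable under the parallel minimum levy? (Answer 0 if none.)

Parallel minimum levy:
  Adjusted income: £896,000 + £91,900 + £201,100 + £32,800 = £1,221,800
  Less exemption £35,000 → base £1,186,800
  £1,186,800 × 17% = £201,756

Standard income tax:
  £273,000 × 8% = £21,840
  £220,000 × 15% = £33,000
  £403,000 × 23% = £92,690
  → £147,530

Excess of parallel minimum levy over standard income tax: £201,756 − £147,530 = £54,226.

£54,226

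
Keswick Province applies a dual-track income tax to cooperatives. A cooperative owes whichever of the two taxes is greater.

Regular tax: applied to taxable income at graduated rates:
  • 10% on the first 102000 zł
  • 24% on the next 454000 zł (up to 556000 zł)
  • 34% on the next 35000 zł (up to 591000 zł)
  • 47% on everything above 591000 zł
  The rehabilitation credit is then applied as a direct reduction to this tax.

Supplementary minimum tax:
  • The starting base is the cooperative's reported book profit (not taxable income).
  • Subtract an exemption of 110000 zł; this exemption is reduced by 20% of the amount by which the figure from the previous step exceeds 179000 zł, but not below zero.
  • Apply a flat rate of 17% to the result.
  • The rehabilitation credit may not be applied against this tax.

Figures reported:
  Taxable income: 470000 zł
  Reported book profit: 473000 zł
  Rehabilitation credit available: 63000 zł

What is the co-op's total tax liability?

71706 zł

Regular tax:
  102000 zł × 10% = 10200 zł
  368000 zł × 24% = 88320 zł
  → 98520 zł
  Less rehabilitation credit 63000 zł → 35520 zł

Supplementary minimum tax:
  Base (reported book profit): 473000 zł
  Exemption: 110000 zł − 20% × (473000 zł − 179000 zł) = 110000 zł − 58800 zł = 51200 zł
  Base: 473000 zł − 51200 zł = 421800 zł
  421800 zł × 17% = 71706 zł

71706 zł > 35520 zł, so the supplementary minimum tax is the binding amount.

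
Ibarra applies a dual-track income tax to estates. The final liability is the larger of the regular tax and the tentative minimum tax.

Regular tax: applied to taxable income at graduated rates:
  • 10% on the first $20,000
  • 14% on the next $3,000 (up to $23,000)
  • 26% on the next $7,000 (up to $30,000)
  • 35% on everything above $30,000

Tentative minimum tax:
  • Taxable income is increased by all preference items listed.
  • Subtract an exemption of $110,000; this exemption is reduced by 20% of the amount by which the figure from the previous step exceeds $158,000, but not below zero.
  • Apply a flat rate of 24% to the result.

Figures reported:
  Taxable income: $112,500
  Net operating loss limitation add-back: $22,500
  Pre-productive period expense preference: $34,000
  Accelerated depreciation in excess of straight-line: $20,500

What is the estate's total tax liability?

Tentative minimum tax:
  Adjusted income: $112,500 + $22,500 + $34,000 + $20,500 = $189,500
  Exemption: $110,000 − 20% × ($189,500 − $158,000) = $110,000 − $6,300 = $103,700
  Base: $189,500 − $103,700 = $85,800
  $85,800 × 24% = $20,592

Regular tax:
  $20,000 × 10% = $2,000
  $3,000 × 14% = $420
  $7,000 × 26% = $1,820
  $82,500 × 35% = $28,875
  → $33,115

$33,115 > $20,592, so the regular tax governs.

$33,115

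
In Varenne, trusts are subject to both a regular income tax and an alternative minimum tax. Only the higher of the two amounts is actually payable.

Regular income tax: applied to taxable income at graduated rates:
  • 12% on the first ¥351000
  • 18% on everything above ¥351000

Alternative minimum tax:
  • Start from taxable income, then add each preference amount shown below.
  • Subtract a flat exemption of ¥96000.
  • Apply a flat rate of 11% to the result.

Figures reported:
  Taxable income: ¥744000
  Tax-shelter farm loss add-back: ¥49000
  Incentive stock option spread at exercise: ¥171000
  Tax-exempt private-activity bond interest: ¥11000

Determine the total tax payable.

Alternative minimum tax:
  Adjusted income: ¥744000 + ¥49000 + ¥171000 + ¥11000 = ¥975000
  Less exemption ¥96000 → base ¥879000
  ¥879000 × 11% = ¥96690

Regular income tax:
  ¥351000 × 12% = ¥42120
  ¥393000 × 18% = ¥70740
  → ¥112860

¥112860 > ¥96690, so the regular income tax governs.

¥112860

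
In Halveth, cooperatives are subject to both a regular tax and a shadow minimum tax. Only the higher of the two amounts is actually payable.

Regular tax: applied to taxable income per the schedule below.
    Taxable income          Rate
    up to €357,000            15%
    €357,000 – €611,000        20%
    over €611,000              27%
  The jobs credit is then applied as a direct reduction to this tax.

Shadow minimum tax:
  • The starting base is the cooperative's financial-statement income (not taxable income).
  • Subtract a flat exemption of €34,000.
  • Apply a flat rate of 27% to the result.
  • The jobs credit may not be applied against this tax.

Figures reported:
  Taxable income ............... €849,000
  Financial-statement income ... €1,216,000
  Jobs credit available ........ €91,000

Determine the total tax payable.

€319,140

Regular tax:
  €357,000 × 15% = €53,550
  €254,000 × 20% = €50,800
  €238,000 × 27% = €64,260
  → €168,610
  Less jobs credit €91,000 → €77,610

Shadow minimum tax:
  Base (financial-statement income): €1,216,000
  Less exemption €34,000 → base €1,182,000
  €1,182,000 × 27% = €319,140

€319,140 > €77,610, so the shadow minimum tax is the binding amount.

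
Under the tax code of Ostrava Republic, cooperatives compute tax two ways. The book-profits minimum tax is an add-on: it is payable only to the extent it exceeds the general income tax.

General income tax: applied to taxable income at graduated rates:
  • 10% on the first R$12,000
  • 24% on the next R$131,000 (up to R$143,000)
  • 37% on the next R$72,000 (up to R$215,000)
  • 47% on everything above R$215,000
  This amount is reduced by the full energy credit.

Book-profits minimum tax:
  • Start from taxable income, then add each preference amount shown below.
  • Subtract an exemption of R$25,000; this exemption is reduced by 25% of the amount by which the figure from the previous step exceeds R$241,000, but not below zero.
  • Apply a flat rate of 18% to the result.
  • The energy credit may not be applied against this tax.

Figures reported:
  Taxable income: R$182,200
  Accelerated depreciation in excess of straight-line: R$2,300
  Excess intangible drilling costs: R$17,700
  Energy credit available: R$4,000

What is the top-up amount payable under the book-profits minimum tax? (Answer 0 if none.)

General income tax:
  R$12,000 × 10% = R$1,200
  R$131,000 × 24% = R$31,440
  R$39,200 × 37% = R$14,504
  → R$47,144
  Less energy credit R$4,000 → R$43,144

Book-profits minimum tax:
  Adjusted income: R$182,200 + R$2,300 + R$17,700 = R$202,200
  Exemption: R$202,200 ≤ R$241,000, so full R$25,000 applies
  Base: R$202,200 − R$25,000 = R$177,200
  R$177,200 × 18% = R$31,896

R$31,896 ≤ R$43,144, so no add-on is due.

R$0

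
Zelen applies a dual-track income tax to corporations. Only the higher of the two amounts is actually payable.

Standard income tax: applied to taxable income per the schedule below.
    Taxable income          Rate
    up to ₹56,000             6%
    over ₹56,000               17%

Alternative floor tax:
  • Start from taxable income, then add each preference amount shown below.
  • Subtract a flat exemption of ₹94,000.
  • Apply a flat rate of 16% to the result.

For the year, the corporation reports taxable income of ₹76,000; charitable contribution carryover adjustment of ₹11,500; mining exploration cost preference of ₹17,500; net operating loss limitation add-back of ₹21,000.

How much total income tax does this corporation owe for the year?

Standard income tax:
  ₹56,000 × 6% = ₹3,360
  ₹20,000 × 17% = ₹3,400
  → ₹6,760

Alternative floor tax:
  Adjusted income: ₹76,000 + ₹11,500 + ₹17,500 + ₹21,000 = ₹126,000
  Less exemption ₹94,000 → base ₹32,000
  ₹32,000 × 16% = ₹5,120

₹6,760 > ₹5,120, so the standard income tax governs.

₹6,760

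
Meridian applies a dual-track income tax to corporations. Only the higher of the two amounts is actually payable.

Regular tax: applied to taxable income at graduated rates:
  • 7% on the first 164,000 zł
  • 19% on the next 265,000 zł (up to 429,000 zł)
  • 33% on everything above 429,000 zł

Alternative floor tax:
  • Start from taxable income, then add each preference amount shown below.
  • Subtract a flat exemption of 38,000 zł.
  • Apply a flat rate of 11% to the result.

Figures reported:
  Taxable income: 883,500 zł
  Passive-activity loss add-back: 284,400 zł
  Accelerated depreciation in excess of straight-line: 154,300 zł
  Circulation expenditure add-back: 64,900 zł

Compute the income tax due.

Alternative floor tax:
  Adjusted income: 883,500 zł + 284,400 zł + 154,300 zł + 64,900 zł = 1,387,100 zł
  Less exemption 38,000 zł → base 1,349,100 zł
  1,349,100 zł × 11% = 148,401 zł

Regular tax:
  164,000 zł × 7% = 11,480 zł
  265,000 zł × 19% = 50,350 zł
  454,500 zł × 33% = 149,985 zł
  → 211,815 zł

211,815 zł > 148,401 zł, so the regular tax governs.

211,815 zł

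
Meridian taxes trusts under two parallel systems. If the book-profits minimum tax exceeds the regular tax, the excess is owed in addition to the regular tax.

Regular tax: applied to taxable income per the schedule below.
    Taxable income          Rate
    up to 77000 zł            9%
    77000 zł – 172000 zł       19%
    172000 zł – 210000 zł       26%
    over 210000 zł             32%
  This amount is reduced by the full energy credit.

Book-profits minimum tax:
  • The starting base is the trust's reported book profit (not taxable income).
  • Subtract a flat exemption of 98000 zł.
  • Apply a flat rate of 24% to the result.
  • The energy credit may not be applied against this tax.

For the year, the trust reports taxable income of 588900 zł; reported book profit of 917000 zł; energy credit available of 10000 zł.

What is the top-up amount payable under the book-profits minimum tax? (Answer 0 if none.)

50452 zł

Regular tax:
  77000 zł × 9% = 6930 zł
  95000 zł × 19% = 18050 zł
  38000 zł × 26% = 9880 zł
  378900 zł × 32% = 121248 zł
  → 156108 zł
  Less energy credit 10000 zł → 146108 zł

Book-profits minimum tax:
  Base (reported book profit): 917000 zł
  Less exemption 98000 zł → base 819000 zł
  819000 zł × 24% = 196560 zł

Excess of book-profits minimum tax over regular tax: 196560 zł − 146108 zł = 50452 zł.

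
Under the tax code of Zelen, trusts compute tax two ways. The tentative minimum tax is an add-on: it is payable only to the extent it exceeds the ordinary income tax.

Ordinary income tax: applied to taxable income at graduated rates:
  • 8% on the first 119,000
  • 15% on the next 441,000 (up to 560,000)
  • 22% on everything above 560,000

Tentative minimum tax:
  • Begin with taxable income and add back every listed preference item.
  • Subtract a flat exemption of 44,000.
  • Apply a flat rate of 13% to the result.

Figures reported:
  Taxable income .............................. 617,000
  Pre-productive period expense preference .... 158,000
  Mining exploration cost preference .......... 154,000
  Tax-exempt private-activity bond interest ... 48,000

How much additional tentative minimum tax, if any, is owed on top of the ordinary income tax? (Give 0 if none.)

Ordinary income tax:
  119,000 × 8% = 9,520
  441,000 × 15% = 66,150
  57,000 × 22% = 12,540
  → 88,210

Tentative minimum tax:
  Adjusted income: 617,000 + 158,000 + 154,000 + 48,000 = 977,000
  Less exemption 44,000 → base 933,000
  933,000 × 13% = 121,290

Excess of tentative minimum tax over ordinary income tax: 121,290 − 88,210 = 33,080.

33,080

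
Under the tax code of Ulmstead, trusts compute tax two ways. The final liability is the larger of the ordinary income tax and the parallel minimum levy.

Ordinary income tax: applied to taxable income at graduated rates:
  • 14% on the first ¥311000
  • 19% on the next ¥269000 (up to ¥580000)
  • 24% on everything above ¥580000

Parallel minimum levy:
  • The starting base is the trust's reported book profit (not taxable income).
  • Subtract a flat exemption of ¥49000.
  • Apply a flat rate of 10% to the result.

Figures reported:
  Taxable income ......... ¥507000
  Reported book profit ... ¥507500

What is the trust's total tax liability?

Ordinary income tax:
  ¥311000 × 14% = ¥43540
  ¥196000 × 19% = ¥37240
  → ¥80780

Parallel minimum levy:
  Base (reported book profit): ¥507500
  Less exemption ¥49000 → base ¥458500
  ¥458500 × 10% = ¥45850

¥80780 > ¥45850, so the ordinary income tax governs.

¥80780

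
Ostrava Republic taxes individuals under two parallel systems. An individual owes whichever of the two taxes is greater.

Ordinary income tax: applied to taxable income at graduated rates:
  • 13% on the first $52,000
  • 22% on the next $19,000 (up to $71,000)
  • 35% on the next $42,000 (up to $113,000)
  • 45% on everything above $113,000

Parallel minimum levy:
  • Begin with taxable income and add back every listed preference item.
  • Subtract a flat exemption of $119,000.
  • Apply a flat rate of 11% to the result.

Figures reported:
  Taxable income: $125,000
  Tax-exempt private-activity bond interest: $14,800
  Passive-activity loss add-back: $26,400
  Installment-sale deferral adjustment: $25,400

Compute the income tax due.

Ordinary income tax:
  $52,000 × 13% = $6,760
  $19,000 × 22% = $4,180
  $42,000 × 35% = $14,700
  $12,000 × 45% = $5,400
  → $31,040

Parallel minimum levy:
  Adjusted income: $125,000 + $14,800 + $26,400 + $25,400 = $191,600
  Less exemption $119,000 → base $72,600
  $72,600 × 11% = $7,986

$31,040 > $7,986, so the ordinary income tax governs.

$31,040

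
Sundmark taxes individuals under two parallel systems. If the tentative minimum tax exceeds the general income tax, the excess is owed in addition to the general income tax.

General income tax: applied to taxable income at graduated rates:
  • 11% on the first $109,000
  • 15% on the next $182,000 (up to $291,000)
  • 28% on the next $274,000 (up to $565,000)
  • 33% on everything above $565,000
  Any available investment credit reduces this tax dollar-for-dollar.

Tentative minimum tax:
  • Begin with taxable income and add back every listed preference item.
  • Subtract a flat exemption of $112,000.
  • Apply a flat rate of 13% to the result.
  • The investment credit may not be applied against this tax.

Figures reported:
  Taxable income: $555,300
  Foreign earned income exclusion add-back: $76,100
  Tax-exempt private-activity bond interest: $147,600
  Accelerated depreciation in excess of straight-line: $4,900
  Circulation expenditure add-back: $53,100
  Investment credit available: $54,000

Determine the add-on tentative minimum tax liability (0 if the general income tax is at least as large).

$34,956

Tentative minimum tax:
  Adjusted income: $555,300 + $76,100 + $147,600 + $4,900 + $53,100 = $837,000
  Less exemption $112,000 → base $725,000
  $725,000 × 13% = $94,250

General income tax:
  $109,000 × 11% = $11,990
  $182,000 × 15% = $27,300
  $264,300 × 28% = $74,004
  → $113,294
  Less investment credit $54,000 → $59,294

Excess of tentative minimum tax over general income tax: $94,250 − $59,294 = $34,956.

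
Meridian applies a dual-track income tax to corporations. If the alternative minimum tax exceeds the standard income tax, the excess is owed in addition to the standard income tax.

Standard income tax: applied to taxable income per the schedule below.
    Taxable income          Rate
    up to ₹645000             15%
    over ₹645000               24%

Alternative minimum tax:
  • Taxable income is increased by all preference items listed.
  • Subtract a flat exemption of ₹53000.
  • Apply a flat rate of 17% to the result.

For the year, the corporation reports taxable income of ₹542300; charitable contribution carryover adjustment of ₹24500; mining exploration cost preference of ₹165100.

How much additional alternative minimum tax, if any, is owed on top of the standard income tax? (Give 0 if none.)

Standard income tax:
  ₹542300 × 15% = ₹81345

Alternative minimum tax:
  Adjusted income: ₹542300 + ₹24500 + ₹165100 = ₹731900
  Less exemption ₹53000 → base ₹678900
  ₹678900 × 17% = ₹115413

Excess of alternative minimum tax over standard income tax: ₹115413 − ₹81345 = ₹34068.

₹34068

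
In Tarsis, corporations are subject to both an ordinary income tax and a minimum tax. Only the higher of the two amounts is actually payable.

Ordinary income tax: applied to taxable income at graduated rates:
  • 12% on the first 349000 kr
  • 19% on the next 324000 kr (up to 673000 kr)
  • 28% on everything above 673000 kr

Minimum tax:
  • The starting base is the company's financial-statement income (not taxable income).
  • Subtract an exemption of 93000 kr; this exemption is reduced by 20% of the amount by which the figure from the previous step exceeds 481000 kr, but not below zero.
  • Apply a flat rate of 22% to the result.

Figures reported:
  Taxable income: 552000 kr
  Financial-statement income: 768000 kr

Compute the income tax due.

161128 kr

Ordinary income tax:
  349000 kr × 12% = 41880 kr
  203000 kr × 19% = 38570 kr
  → 80450 kr

Minimum tax:
  Base (financial-statement income): 768000 kr
  Exemption: 93000 kr − 20% × (768000 kr − 481000 kr) = 93000 kr − 57400 kr = 35600 kr
  Base: 768000 kr − 35600 kr = 732400 kr
  732400 kr × 22% = 161128 kr

161128 kr > 80450 kr, so the minimum tax is the binding amount.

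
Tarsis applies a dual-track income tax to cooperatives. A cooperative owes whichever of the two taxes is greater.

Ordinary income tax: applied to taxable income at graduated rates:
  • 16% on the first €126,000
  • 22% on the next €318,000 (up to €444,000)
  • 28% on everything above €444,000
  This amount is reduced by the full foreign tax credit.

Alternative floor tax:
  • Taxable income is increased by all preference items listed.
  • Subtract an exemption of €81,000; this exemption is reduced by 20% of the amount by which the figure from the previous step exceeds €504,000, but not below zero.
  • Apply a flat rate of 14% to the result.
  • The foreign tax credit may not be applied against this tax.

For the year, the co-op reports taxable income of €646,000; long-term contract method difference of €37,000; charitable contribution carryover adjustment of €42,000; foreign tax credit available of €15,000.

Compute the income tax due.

Alternative floor tax:
  Adjusted income: €646,000 + €37,000 + €42,000 = €725,000
  Exemption: €81,000 − 20% × (€725,000 − €504,000) = €81,000 − €44,200 = €36,800
  Base: €725,000 − €36,800 = €688,200
  €688,200 × 14% = €96,348

Ordinary income tax:
  €126,000 × 16% = €20,160
  €318,000 × 22% = €69,960
  €202,000 × 28% = €56,560
  → €146,680
  Less foreign tax credit €15,000 → €131,680

€131,680 > €96,348, so the ordinary income tax governs.

€131,680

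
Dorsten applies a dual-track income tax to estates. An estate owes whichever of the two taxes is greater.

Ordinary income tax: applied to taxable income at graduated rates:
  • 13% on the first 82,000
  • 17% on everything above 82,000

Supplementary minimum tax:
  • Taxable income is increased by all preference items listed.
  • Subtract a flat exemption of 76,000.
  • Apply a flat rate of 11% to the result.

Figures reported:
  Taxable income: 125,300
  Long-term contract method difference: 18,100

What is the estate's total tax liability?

Ordinary income tax:
  82,000 × 13% = 10,660
  43,300 × 17% = 7,361
  → 18,021

Supplementary minimum tax:
  Adjusted income: 125,300 + 18,100 = 143,400
  Less exemption 76,000 → base 67,400
  67,400 × 11% = 7,414

18,021 > 7,414, so the ordinary income tax governs.

18,021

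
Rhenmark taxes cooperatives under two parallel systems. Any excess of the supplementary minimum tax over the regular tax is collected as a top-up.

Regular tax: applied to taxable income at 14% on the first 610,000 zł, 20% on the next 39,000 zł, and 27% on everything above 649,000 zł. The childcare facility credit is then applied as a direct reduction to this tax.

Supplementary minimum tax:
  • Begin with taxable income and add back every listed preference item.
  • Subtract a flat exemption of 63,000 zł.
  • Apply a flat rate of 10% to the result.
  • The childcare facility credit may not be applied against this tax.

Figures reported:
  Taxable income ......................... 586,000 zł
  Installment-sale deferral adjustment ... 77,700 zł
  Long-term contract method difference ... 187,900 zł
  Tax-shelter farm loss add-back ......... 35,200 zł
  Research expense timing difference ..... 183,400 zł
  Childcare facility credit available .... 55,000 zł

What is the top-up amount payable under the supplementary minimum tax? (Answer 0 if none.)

Supplementary minimum tax:
  Adjusted income: 586,000 zł + 77,700 zł + 187,900 zł + 35,200 zł + 183,400 zł = 1,070,200 zł
  Less exemption 63,000 zł → base 1,007,200 zł
  1,007,200 zł × 10% = 100,720 zł

Regular tax:
  586,000 zł × 14% = 82,040 zł
  Less childcare facility credit 55,000 zł → 27,040 zł

Excess of supplementary minimum tax over regular tax: 100,720 zł − 27,040 zł = 73,680 zł.

73,680 zł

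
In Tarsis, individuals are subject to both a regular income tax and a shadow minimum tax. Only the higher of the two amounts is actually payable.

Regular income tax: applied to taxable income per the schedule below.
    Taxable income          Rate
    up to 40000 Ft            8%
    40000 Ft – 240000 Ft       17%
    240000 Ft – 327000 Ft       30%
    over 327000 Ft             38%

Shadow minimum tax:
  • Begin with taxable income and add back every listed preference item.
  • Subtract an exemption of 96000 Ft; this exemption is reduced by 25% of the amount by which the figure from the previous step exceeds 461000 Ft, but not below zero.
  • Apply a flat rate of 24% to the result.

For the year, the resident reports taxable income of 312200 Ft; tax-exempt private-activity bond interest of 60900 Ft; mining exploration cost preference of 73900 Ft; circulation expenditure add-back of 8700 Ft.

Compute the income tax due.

Regular income tax:
  40000 Ft × 8% = 3200 Ft
  200000 Ft × 17% = 34000 Ft
  72200 Ft × 30% = 21660 Ft
  → 58860 Ft

Shadow minimum tax:
  Adjusted income: 312200 Ft + 60900 Ft + 73900 Ft + 8700 Ft = 455700 Ft
  Exemption: 455700 Ft ≤ 461000 Ft, so full 96000 Ft applies
  Base: 455700 Ft − 96000 Ft = 359700 Ft
  359700 Ft × 24% = 86328 Ft

86328 Ft > 58860 Ft, so the shadow minimum tax is the binding amount.

86328 Ft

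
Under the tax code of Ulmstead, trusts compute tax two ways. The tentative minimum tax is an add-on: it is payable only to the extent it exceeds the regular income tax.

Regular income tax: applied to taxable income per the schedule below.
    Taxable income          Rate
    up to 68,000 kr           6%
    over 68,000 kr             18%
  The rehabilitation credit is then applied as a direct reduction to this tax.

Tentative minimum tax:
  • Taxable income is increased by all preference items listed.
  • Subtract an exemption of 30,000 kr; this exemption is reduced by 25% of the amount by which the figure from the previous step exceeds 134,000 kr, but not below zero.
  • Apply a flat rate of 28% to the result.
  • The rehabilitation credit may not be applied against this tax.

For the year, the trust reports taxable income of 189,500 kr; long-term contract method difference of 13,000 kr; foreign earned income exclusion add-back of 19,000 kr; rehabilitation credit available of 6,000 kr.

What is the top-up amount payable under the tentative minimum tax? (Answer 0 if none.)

Tentative minimum tax:
  Adjusted income: 189,500 kr + 13,000 kr + 19,000 kr = 221,500 kr
  Exemption: 30,000 kr − 25% × (221,500 kr − 134,000 kr) = 30,000 kr − 21,875 kr = 8,125 kr
  Base: 221,500 kr − 8,125 kr = 213,375 kr
  213,375 kr × 28% = 59,745 kr

Regular income tax:
  68,000 kr × 6% = 4,080 kr
  121,500 kr × 18% = 21,870 kr
  → 25,950 kr
  Less rehabilitation credit 6,000 kr → 19,950 kr

Excess of tentative minimum tax over regular income tax: 59,745 kr − 19,950 kr = 39,795 kr.

39,795 kr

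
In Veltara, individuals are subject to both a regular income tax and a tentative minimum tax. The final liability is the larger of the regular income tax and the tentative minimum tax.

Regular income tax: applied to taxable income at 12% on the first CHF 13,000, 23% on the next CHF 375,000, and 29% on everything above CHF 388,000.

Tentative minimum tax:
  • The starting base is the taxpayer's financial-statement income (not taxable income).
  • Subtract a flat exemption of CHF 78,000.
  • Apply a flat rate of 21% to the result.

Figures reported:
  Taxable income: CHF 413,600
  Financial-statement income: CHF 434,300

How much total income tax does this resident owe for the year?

CHF 95,234

Tentative minimum tax:
  Base (financial-statement income): CHF 434,300
  Less exemption CHF 78,000 → base CHF 356,300
  CHF 356,300 × 21% = CHF 74,823

Regular income tax:
  CHF 13,000 × 12% = CHF 1,560
  CHF 375,000 × 23% = CHF 86,250
  CHF 25,600 × 29% = CHF 7,424
  → CHF 95,234

CHF 95,234 > CHF 74,823, so the regular income tax governs.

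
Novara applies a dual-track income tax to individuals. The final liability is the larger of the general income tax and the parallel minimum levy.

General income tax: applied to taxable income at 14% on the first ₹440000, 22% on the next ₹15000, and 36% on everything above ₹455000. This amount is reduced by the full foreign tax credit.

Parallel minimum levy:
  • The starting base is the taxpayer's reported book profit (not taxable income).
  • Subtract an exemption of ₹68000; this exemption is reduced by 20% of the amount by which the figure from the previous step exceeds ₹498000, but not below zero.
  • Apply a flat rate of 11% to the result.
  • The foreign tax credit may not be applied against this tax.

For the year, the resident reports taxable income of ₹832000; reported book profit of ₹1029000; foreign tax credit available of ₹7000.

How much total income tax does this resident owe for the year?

₹193620

General income tax:
  ₹440000 × 14% = ₹61600
  ₹15000 × 22% = ₹3300
  ₹377000 × 36% = ₹135720
  → ₹200620
  Less foreign tax credit ₹7000 → ₹193620

Parallel minimum levy:
  Base (reported book profit): ₹1029000
  Exemption: 20% × (₹1029000 − ₹498000) = ₹106200 ≥ ₹68000, so the exemption is fully phased out
  Base: ₹1029000 − ₹0 = ₹1029000
  ₹1029000 × 11% = ₹113190

₹193620 > ₹113190, so the general income tax governs.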